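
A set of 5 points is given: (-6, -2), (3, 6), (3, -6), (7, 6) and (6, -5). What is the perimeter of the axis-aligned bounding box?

Width = max x − min x = 7 − (-6) = 13.
Height = max y − min y = 6 − (-6) = 12.
Perimeter = 2(13 + 12) = 50.

50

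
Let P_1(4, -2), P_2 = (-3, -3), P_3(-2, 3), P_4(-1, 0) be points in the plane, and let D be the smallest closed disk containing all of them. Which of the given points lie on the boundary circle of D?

P_1, P_2, P_3

A smallest enclosing disk is always determined by at most three of the input points on its boundary.
The minimum enclosing circle is determined by three boundary points: P_1, P_2, P_3.
Their circumcentre is (17/82, -37/82) with r² = 56425/3362.
The farthest remaining point P_4 is at distance² 5585/3362 ≤ 56425/3362.
The points at distance exactly r from the centre are P_1, P_2, P_3 — 3 points.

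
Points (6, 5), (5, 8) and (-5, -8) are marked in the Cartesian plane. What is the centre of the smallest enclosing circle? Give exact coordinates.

Call the three points A, B, C in the order given.
Side lengths²: AB² = 10, AC² = 290, BC² = 356.
Since BC² = 356 ≥ 290 + 10 = 300, the angle opposite BC is not acute, so the smallest enclosing circle has BC as diameter.
Centre = midpoint of BC = (0, 0), r² = 356/4 = 89.
Centre = (0, 0).

(0, 0)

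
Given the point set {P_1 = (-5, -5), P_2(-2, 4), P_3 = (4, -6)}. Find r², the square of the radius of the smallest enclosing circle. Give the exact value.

Side lengths²: P_1P_2² = 90, P_1P_3² = 82, P_2P_3² = 136.
Since P_2P_3² = 136 < 90 + 82 = 172, the triangle is acute, so the smallest enclosing circle is the circumcircle.
Circumcentre = (-1/14, -23/14), r² = 3485/98.

3485/98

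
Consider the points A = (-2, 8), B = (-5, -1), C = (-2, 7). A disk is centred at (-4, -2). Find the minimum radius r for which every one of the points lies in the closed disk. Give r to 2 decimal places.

The required radius is the distance from (-4, -2) to the farthest point.
Squared distances: 104, 2, 85.
Maximum is 104, attained at A.
r = √104 ≈ 10.20.

10.20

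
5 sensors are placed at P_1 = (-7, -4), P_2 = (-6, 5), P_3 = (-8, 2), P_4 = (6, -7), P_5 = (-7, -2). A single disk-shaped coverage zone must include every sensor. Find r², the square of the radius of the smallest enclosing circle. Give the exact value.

The minimum enclosing circle of a finite set is fixed by two of the points (as a diameter) or three (as a circumcircle).
The minimum enclosing circle is determined by three boundary points: P_2, P_3, P_4.
Their circumcentre is (-0.1, -1.1) with r² = 72.02.
The farthest remaining point P_1 is at distance² 56.02 ≤ 72.02.

72.02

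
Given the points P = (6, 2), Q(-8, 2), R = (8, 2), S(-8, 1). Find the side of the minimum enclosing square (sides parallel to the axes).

The bounding box has width 16 and height 1.
An axis-aligned square enclosing the set must have side ≥ max(width, height).
So the minimum side is max(16, 1) = 16.

16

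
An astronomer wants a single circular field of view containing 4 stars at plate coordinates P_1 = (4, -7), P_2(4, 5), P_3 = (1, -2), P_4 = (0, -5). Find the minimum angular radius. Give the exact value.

The minimum enclosing circle of a finite set is fixed by two of the points (as a diameter) or three (as a circumcircle).
The farthest pair is P_1–P_2 with squared distance 144. The circle on this segment as diameter has centre (4, -1) and r² = 144/4 = 36.
Check P_3: distance² to centre = 10 ≤ 36, so it lies inside.
All remaining points lie in this disk, and no smaller disk contains both endpoints, so this is the minimum enclosing circle.
r = √36 = 6.

6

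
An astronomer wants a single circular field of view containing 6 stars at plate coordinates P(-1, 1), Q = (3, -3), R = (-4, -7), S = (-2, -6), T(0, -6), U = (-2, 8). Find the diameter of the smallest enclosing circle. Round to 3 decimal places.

15.133

A smallest enclosing disk is always determined by at most three of the input points on its boundary.
The farthest pair is R–U with squared distance 229. The circle on this segment as diameter has centre (-3, 0.5) and r² = 229/4 = 57.25.
Check P: distance² to centre = 4.25 ≤ 57.25, so it lies inside.
All remaining points lie in this disk, and no smaller disk contains both endpoints, so this is the minimum enclosing circle.
Diameter = 2r = 2√(57.25) ≈ 15.133.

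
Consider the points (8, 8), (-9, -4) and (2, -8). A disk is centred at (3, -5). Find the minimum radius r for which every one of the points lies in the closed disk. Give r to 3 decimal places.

The required radius is the distance from (3, -5) to the farthest point.
Squared distances: 194, 145, 10.
Maximum is 194, attained at (8, 8).
r = √194 ≈ 13.928.

13.928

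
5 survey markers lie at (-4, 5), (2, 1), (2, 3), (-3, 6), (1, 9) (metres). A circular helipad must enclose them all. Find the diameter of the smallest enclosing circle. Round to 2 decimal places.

8.46

By Welzl's lemma the MEC is supported by two points (diametrically opposite) or three points (on a circumcircle).
The minimum enclosing circle is determined by three boundary points: (-4, 5), (2, 1), (1, 9).
Their circumcentre is (5/22, 213/44) with r² = 34645/1936.
The farthest remaining point (-3, 6) is at distance² 22765/1936 ≤ 34645/1936.
Diameter = 2r = 2√(34645/1936) ≈ 8.46.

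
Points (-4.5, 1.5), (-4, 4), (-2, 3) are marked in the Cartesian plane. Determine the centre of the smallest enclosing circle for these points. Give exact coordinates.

(-38/11, 57/22)

Call the three points A, B, C in the order given.
Side lengths²: AB² = 6.5, AC² = 8.5, BC² = 5.
Since AC² = 8.5 < 6.5 + 5 = 11.5, the triangle is acute, so the smallest enclosing circle is the circumcircle.
Circumcentre = (-38/11, 57/22), r² = 1105/484.
Centre = (-38/11, 57/22).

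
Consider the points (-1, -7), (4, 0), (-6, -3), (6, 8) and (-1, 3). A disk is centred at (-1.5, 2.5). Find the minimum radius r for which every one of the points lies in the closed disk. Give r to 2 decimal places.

9.51

The required radius is the distance from (-1.5, 2.5) to the farthest point.
Squared distances: 90.5, 36.5, 50.5, 86.5, 0.5.
Maximum is 90.5, attained at (-1, -7).
r = √(90.5) ≈ 9.51.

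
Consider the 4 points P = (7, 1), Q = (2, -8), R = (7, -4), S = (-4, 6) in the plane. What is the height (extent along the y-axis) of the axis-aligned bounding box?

14

max y = 6, min y = -8, so height = 14.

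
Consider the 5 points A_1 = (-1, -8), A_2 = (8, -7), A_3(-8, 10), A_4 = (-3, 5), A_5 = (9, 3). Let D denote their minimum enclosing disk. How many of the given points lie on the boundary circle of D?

A smallest enclosing disk is always determined by at most three of the input points on its boundary.
The farthest pair is A_2–A_3 with squared distance 545. The circle on this segment as diameter has centre (0, 1.5) and r² = 545/4 = 136.25.
Check A_1: distance² to centre = 91.25 ≤ 136.25, so it lies inside.
All remaining points lie in this disk, and no smaller disk contains both endpoints, so this is the minimum enclosing circle.
The points at distance exactly r from the centre are A_2, A_3 — 2 points.

2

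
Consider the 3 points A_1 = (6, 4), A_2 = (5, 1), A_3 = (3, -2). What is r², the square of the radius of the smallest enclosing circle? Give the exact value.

Side lengths²: A_1A_2² = 10, A_1A_3² = 45, A_2A_3² = 13.
Since A_1A_3² = 45 ≥ 13 + 10 = 23, the angle opposite A_1A_3 is not acute, so the smallest enclosing circle has A_1A_3 as diameter.
Centre = midpoint of A_1A_3 = (4.5, 1), r² = 45/4 = 11.25.

11.25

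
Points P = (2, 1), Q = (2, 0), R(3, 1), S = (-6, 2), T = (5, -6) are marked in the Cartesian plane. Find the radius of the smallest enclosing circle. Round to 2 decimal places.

The minimum enclosing circle of a finite set is fixed by two of the points (as a diameter) or three (as a circumcircle).
The farthest pair is S–T with squared distance 185. The circle on this segment as diameter has centre (-0.5, -2) and r² = 185/4 = 46.25.
Check P: distance² to centre = 15.25 ≤ 46.25, so it lies inside.
All remaining points lie in this disk, and no smaller disk contains both endpoints, so this is the minimum enclosing circle.
r = √(46.25) ≈ 6.80.

6.80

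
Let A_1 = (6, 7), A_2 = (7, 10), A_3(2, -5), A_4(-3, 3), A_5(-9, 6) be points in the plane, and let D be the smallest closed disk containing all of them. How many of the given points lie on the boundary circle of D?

A smallest enclosing disk is always determined by at most three of the input points on its boundary.
The minimum enclosing circle is determined by three boundary points: A_2, A_3, A_5.
Their circumcentre is (0, 4) with r² = 85.
The farthest remaining point A_1 is at distance² 45 ≤ 85.
The points at distance exactly r from the centre are A_2, A_3, A_5 — 3 points.

3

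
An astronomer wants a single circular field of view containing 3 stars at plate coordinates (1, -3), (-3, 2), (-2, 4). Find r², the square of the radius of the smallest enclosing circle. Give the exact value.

14.5

Call the three points A, B, C in the order given.
Side lengths²: AB² = 41, AC² = 58, BC² = 5.
Since AC² = 58 ≥ 41 + 5 = 46, the angle opposite AC is not acute, so the smallest enclosing circle has AC as diameter.
Centre = midpoint of AC = (-0.5, 0.5), r² = 58/4 = 14.5.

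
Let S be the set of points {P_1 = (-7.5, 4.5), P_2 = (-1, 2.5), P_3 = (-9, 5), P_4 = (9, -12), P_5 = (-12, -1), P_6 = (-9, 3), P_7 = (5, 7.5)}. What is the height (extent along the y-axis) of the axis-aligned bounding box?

19.5

max y = 7.5, min y = -12, so height = 19.5.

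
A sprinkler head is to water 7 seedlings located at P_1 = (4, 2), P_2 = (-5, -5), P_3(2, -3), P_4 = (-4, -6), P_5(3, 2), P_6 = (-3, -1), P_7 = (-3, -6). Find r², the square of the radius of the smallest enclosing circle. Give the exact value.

32.5

By Welzl's lemma the MEC is supported by two points (diametrically opposite) or three points (on a circumcircle).
The farthest pair is P_1–P_2 with squared distance 130. The circle on this segment as diameter has centre (-0.5, -1.5) and r² = 130/4 = 32.5.
Check P_3: distance² to centre = 8.5 ≤ 32.5, so it lies inside.
All remaining points lie in this disk, and no smaller disk contains both endpoints, so this is the minimum enclosing circle.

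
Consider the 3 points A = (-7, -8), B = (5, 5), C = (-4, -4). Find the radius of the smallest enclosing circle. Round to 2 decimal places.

Side lengths²: AB² = 313, AC² = 25, BC² = 162.
Since AB² = 313 ≥ 162 + 25 = 187, the angle opposite AB is not acute, so the smallest enclosing circle has AB as diameter.
Centre = midpoint of AB = (-1, -1.5), r² = 313/4 = 78.25.
r = √(78.25) ≈ 8.85.

8.85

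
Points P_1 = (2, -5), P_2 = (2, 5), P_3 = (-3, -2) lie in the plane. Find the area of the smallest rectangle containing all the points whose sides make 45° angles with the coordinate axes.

In coordinates u = x + y, v = x − y the rectangle is axis-aligned; the map (x,y)→(u,v) scales areas by 2.
u-values: -3, 7, -5; range = 7 − (-5) = 12.
v-values: 7, -3, -1; range = 7 − (-3) = 10.
Area = (12 × 10) / 2 = 60.

60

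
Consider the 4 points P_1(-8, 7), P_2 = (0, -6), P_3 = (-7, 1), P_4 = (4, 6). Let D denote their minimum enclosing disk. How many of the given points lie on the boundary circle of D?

3

A smallest enclosing disk is always determined by at most three of the input points on its boundary.
The minimum enclosing circle is determined by three boundary points: P_1, P_2, P_4.
Their circumcentre is (-179/74, 109/74) with r² = 168925/2738.
The farthest remaining point P_3 is at distance² 58073/2738 ≤ 168925/2738.
The points at distance exactly r from the centre are P_1, P_2, P_4 — 3 points.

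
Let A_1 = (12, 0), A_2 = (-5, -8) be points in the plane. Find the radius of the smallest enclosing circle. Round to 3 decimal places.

The smallest circle enclosing two points has them as diameter endpoints.
Centre = midpoint = (3.5, -4); r² = |A_1A_2|²/4 = 353/4 = 88.25.
r = √(88.25) ≈ 9.394.

9.394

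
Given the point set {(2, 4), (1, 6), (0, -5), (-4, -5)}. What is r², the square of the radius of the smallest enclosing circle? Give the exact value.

The farthest pair is (1, 6)–(-4, -5) with squared distance 146. The circle on this segment as diameter has centre (-1.5, 0.5) and r² = 146/4 = 36.5.
Check (2, 4): distance² to centre = 24.5 ≤ 36.5, so it lies inside.
All remaining points lie in this disk, and no smaller disk contains both endpoints, so this is the minimum enclosing circle.

36.5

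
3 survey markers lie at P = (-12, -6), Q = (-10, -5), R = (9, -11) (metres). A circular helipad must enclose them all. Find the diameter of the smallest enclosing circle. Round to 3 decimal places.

21.587

Side lengths²: PQ² = 5, PR² = 466, QR² = 397.
Since PR² = 466 ≥ 397 + 5 = 402, the angle opposite PR is not acute, so the smallest enclosing circle has PR as diameter.
Centre = midpoint of PR = (-1.5, -8.5), r² = 466/4 = 116.5.
Diameter = 2r = 2√(116.5) ≈ 21.587.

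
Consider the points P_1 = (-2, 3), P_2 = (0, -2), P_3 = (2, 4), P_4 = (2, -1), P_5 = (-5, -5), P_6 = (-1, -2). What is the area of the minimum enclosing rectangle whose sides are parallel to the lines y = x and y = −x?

In coordinates u = x + y, v = x − y the rectangle is axis-aligned; the map (x,y)→(u,v) scales areas by 2.
u-values: 1, -2, 6, 1, -10, -3; range = 6 − (-10) = 16.
v-values: -5, 2, -2, 3, 0, 1; range = 3 − (-5) = 8.
Area = (16 × 8) / 2 = 64.

64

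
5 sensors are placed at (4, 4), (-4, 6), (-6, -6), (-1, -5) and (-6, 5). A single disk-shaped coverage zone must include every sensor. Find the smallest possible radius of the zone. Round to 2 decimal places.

The minimum enclosing circle is determined by three boundary points: (4, 4), (-6, -6), (-6, 5).
Their circumcentre is (-1.5, -0.5) with r² = 50.5.
The farthest remaining point (-4, 6) is at distance² 48.5 ≤ 50.5.
r = √(50.5) ≈ 7.11.

7.11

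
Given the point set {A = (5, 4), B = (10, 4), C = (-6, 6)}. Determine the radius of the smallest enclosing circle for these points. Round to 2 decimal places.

8.06

Side lengths²: AB² = 25, AC² = 125, BC² = 260.
Since BC² = 260 ≥ 125 + 25 = 150, the angle opposite BC is not acute, so the smallest enclosing circle has BC as diameter.
Centre = midpoint of BC = (2, 5), r² = 260/4 = 65.
r = √65 ≈ 8.06.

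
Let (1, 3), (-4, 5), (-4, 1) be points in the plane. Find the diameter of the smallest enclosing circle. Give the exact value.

Call the three points A, B, C in the order given.
Side lengths²: AB² = 29, AC² = 29, BC² = 16.
Since AC² = 29 < 29 + 16 = 45, the triangle is acute, so the smallest enclosing circle is the circumcircle.
Circumcentre = (-1.9, 3), r² = 8.41.
Diameter = 2r = 2√(8.41) = 5.8.

5.8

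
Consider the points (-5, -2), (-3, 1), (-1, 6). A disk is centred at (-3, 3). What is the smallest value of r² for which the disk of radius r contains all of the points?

29

The required radius is the distance from (-3, 3) to the farthest point.
Squared distances: 29, 4, 13.
Maximum is 29, attained at (-5, -2).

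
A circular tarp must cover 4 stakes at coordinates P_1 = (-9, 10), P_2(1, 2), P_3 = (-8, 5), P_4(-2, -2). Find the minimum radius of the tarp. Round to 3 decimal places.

6.946

The minimum enclosing circle of a finite set is fixed by two of the points (as a diameter) or three (as a circumcircle).
The farthest pair is P_1–P_4 with squared distance 193. The circle on this segment as diameter has centre (-5.5, 4) and r² = 193/4 = 48.25.
Check P_2: distance² to centre = 46.25 ≤ 48.25, so it lies inside.
All remaining points lie in this disk, and no smaller disk contains both endpoints, so this is the minimum enclosing circle.
r = √(48.25) ≈ 6.946.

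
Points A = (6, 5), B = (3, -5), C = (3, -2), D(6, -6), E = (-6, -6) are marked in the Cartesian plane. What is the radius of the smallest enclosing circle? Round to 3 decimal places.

8.139

The farthest pair is A–E with squared distance 265. The circle on this segment as diameter has centre (0, -0.5) and r² = 265/4 = 66.25.
Check B: distance² to centre = 29.25 ≤ 66.25, so it lies inside.
All remaining points lie in this disk, and no smaller disk contains both endpoints, so this is the minimum enclosing circle.
r = √(66.25) ≈ 8.139.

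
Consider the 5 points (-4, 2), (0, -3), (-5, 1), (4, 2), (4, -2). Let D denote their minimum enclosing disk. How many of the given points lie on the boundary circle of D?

3

By Welzl's lemma the MEC is supported by two points (diametrically opposite) or three points (on a circumcircle).
The minimum enclosing circle is determined by three boundary points: (-5, 1), (4, 2), (4, -2).
Their circumcentre is (-1/3, 0) with r² = 205/9.
The farthest remaining point (-4, 2) is at distance² 157/9 ≤ 205/9.
The points at distance exactly r from the centre are (-5, 1), (4, 2), (4, -2) — 3 points.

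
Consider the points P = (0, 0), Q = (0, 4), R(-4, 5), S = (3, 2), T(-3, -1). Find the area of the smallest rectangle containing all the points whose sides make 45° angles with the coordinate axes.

In coordinates u = x + y, v = x − y the rectangle is axis-aligned; the map (x,y)→(u,v) scales areas by 2.
u-values: 0, 4, 1, 5, -4; range = 5 − (-4) = 9.
v-values: 0, -4, -9, 1, -2; range = 1 − (-9) = 10.
Area = (9 × 10) / 2 = 45.

45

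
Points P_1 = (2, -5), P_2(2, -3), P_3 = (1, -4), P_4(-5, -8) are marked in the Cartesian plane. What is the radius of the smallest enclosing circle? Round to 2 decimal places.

4.30

By Welzl's lemma the MEC is supported by two points (diametrically opposite) or three points (on a circumcircle).
The farthest pair is P_2–P_4 with squared distance 74. The circle on this segment as diameter has centre (-1.5, -5.5) and r² = 74/4 = 18.5.
Check P_1: distance² to centre = 12.5 ≤ 18.5, so it lies inside.
All remaining points lie in this disk, and no smaller disk contains both endpoints, so this is the minimum enclosing circle.
r = √(18.5) ≈ 4.30.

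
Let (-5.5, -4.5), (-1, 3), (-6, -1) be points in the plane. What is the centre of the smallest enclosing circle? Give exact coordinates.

(-3.25, -0.75)

Call the three points A, B, C in the order given.
Side lengths²: AB² = 76.5, AC² = 12.5, BC² = 41.
Since AB² = 76.5 ≥ 41 + 12.5 = 53.5, the angle opposite AB is not acute, so the smallest enclosing circle has AB as diameter.
Centre = midpoint of AB = (-3.25, -0.75), r² = 76.5/4 = 19.125.
Centre = (-3.25, -0.75).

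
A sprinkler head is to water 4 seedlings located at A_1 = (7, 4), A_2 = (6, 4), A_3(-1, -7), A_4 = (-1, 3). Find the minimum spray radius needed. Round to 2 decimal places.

6.80

A smallest enclosing disk is always determined by at most three of the input points on its boundary.
The farthest pair is A_1–A_3 with squared distance 185. The circle on this segment as diameter has centre (3, -1.5) and r² = 185/4 = 46.25.
Check A_2: distance² to centre = 39.25 ≤ 46.25, so it lies inside.
All remaining points lie in this disk, and no smaller disk contains both endpoints, so this is the minimum enclosing circle.
r = √(46.25) ≈ 6.80.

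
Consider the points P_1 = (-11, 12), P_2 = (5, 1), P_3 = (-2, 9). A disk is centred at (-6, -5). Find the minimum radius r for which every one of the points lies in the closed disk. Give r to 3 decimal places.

The required radius is the distance from (-6, -5) to the farthest point.
Squared distances: 314, 157, 212.
Maximum is 314, attained at P_1.
r = √314 ≈ 17.720.

17.720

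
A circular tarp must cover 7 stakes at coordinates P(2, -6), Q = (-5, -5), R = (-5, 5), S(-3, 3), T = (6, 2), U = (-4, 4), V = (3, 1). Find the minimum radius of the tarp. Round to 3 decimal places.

6.757

A smallest enclosing disk is always determined by at most three of the input points on its boundary.
The minimum enclosing circle is determined by three boundary points: Q, R, T.
Their circumcentre is (-5/11, 0) with r² = 5525/121.
The farthest remaining point P is at distance² 5085/121 ≤ 5525/121.
r = √(5525/121) ≈ 6.757.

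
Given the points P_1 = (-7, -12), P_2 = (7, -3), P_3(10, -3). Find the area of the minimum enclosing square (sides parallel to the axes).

The bounding box has width 17 and height 9.
An axis-aligned square enclosing the set must have side ≥ max(width, height).
So the minimum side is max(17, 9) = 17.
Area = 17² = 289.

289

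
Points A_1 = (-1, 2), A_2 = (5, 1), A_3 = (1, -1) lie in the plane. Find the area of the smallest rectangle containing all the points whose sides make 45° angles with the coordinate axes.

In coordinates u = x + y, v = x − y the rectangle is axis-aligned; the map (x,y)→(u,v) scales areas by 2.
u-values: 1, 6, 0; range = 6 − 0 = 6.
v-values: -3, 4, 2; range = 4 − (-3) = 7.
Area = (6 × 7) / 2 = 21.

21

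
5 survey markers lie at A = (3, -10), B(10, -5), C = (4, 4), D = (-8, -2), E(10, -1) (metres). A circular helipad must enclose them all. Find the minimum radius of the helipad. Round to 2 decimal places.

The minimum enclosing circle of a finite set is fixed by two of the points (as a diameter) or three (as a circumcircle).
The minimum enclosing circle is determined by three boundary points: B, D, E.
Their circumcentre is (13/12, -3) with r² = 12025/144.
The farthest remaining point C is at distance² 8281/144 ≤ 12025/144.
r = √(12025/144) ≈ 9.14.

9.14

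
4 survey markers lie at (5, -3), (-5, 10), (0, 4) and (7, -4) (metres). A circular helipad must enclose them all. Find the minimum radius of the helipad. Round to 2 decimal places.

9.22

A smallest enclosing disk is always determined by at most three of the input points on its boundary.
The farthest pair is (-5, 10)–(7, -4) with squared distance 340. The circle on this segment as diameter has centre (1, 3) and r² = 340/4 = 85.
Check (5, -3): distance² to centre = 52 ≤ 85, so it lies inside.
All remaining points lie in this disk, and no smaller disk contains both endpoints, so this is the minimum enclosing circle.
r = √85 ≈ 9.22.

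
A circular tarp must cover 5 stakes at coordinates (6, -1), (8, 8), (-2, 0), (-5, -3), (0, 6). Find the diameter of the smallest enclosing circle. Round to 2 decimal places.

The farthest pair is (8, 8)–(-5, -3) with squared distance 290. The circle on this segment as diameter has centre (1.5, 2.5) and r² = 290/4 = 72.5.
Check (6, -1): distance² to centre = 32.5 ≤ 72.5, so it lies inside.
All remaining points lie in this disk, and no smaller disk contains both endpoints, so this is the minimum enclosing circle.
Diameter = 2r = 2√(72.5) ≈ 17.03.

17.03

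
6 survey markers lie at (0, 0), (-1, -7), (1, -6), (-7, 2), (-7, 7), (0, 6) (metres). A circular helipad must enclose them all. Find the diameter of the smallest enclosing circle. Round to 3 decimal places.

15.291

A smallest enclosing disk is always determined by at most three of the input points on its boundary.
The minimum enclosing circle is determined by three boundary points: (-1, -7), (1, -6), (-7, 7).
Their circumcentre is (-115/34, 9/34) with r² = 33785/578.
The farthest remaining point (0, 6) is at distance² 25625/578 ≤ 33785/578.
Diameter = 2r = 2√(33785/578) ≈ 15.291.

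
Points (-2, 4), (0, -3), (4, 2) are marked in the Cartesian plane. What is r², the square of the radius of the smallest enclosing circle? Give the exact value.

Call the three points A, B, C in the order given.
Side lengths²: AB² = 53, AC² = 40, BC² = 41.
Since AB² = 53 < 41 + 40 = 81, the triangle is acute, so the smallest enclosing circle is the circumcircle.
Circumcentre = (11/38, 33/38), r² = 10865/722.

10865/722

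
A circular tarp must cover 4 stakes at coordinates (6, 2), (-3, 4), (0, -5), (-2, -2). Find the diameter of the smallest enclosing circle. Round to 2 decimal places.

A smallest enclosing disk is always determined by at most three of the input points on its boundary.
The minimum enclosing circle is determined by three boundary points: (6, 2), (-3, 4), (0, -5).
Their circumcentre is (0.9, 0.3) with r² = 28.9.
The farthest remaining point (-2, -2) is at distance² 13.7 ≤ 28.9.
Diameter = 2r = 2√(28.9) ≈ 10.75.

10.75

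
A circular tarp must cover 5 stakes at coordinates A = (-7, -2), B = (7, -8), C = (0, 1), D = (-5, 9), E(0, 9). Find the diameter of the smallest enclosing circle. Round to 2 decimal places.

20.81

The farthest pair is B–D with squared distance 433. The circle on this segment as diameter has centre (1, 0.5) and r² = 433/4 = 108.25.
Check A: distance² to centre = 70.25 ≤ 108.25, so it lies inside.
All remaining points lie in this disk, and no smaller disk contains both endpoints, so this is the minimum enclosing circle.
Diameter = 2r = 2√(108.25) ≈ 20.81.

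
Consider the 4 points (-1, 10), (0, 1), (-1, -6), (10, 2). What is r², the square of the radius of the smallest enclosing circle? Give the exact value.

34225/484

A smallest enclosing disk is always determined by at most three of the input points on its boundary.
The minimum enclosing circle is determined by three boundary points: (-1, 10), (-1, -6), (10, 2).
Their circumcentre is (35/22, 2) with r² = 34225/484.
The farthest remaining point (0, 1) is at distance² 1709/484 ≤ 34225/484.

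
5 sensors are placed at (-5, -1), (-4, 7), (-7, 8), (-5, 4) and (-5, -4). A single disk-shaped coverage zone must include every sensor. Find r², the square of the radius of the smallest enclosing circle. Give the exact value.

A smallest enclosing disk is always determined by at most three of the input points on its boundary.
The farthest pair is (-7, 8)–(-5, -4) with squared distance 148. The circle on this segment as diameter has centre (-6, 2) and r² = 148/4 = 37.
Check (-5, -1): distance² to centre = 10 ≤ 37, so it lies inside.
All remaining points lie in this disk, and no smaller disk contains both endpoints, so this is the minimum enclosing circle.

37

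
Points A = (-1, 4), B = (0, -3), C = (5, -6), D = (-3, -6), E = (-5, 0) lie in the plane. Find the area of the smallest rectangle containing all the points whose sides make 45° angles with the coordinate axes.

In coordinates u = x + y, v = x − y the rectangle is axis-aligned; the map (x,y)→(u,v) scales areas by 2.
u-values: 3, -3, -1, -9, -5; range = 3 − (-9) = 12.
v-values: -5, 3, 11, 3, -5; range = 11 − (-5) = 16.
Area = (12 × 16) / 2 = 96.

96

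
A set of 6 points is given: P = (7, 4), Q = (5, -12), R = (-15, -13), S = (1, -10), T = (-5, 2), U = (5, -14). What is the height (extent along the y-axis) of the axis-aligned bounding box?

max y = 4, min y = -14, so height = 18.

18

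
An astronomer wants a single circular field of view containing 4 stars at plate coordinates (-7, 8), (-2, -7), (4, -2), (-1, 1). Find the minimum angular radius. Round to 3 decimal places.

By Welzl's lemma the MEC is supported by two points (diametrically opposite) or three points (on a circumcircle).
The minimum enclosing circle is determined by three boundary points: (-7, 8), (-2, -7), (4, -2).
Their circumcentre is (-159/46, 39/46) with r² = 67405/1058.
The farthest remaining point (-1, 1) is at distance² 6409/1058 ≤ 67405/1058.
r = √(67405/1058) ≈ 7.982.

7.982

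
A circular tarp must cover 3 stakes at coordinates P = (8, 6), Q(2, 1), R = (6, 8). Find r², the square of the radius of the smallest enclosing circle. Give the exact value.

Side lengths²: PQ² = 61, PR² = 8, QR² = 65.
Since QR² = 65 < 61 + 8 = 69, the triangle is acute, so the smallest enclosing circle is the circumcircle.
Circumcentre = (95/22, 95/22), r² = 3965/242.

3965/242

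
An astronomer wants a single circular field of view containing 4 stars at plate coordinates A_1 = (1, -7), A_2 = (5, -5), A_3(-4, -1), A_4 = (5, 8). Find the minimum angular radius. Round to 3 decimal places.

A smallest enclosing disk is always determined by at most three of the input points on its boundary.
The farthest pair is A_1–A_4 with squared distance 241. The circle on this segment as diameter has centre (3, 0.5) and r² = 241/4 = 60.25.
Check A_2: distance² to centre = 34.25 ≤ 60.25, so it lies inside.
All remaining points lie in this disk, and no smaller disk contains both endpoints, so this is the minimum enclosing circle.
r = √(60.25) ≈ 7.762.

7.762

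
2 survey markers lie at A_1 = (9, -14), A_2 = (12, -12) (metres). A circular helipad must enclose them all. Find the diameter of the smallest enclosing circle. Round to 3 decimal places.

3.606

The smallest circle enclosing two points has them as diameter endpoints.
Centre = midpoint = (10.5, -13); r² = |A_1A_2|²/4 = 13/4 = 3.25.
Diameter = 2r = 2√(3.25) ≈ 3.606.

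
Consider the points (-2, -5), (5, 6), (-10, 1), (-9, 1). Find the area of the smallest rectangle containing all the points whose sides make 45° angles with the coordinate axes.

140

In coordinates u = x + y, v = x − y the rectangle is axis-aligned; the map (x,y)→(u,v) scales areas by 2.
u-values: -7, 11, -9, -8; range = 11 − (-9) = 20.
v-values: 3, -1, -11, -10; range = 3 − (-11) = 14.
Area = (20 × 14) / 2 = 140.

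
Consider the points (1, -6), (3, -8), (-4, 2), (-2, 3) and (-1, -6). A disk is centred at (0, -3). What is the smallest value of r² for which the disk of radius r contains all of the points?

41

The required radius is the distance from (0, -3) to the farthest point.
Squared distances: 10, 34, 41, 40, 10.
Maximum is 41, attained at (-4, 2).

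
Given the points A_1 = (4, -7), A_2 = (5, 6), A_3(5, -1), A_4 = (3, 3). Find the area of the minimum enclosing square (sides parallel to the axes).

169

The bounding box has width 2 and height 13.
An axis-aligned square enclosing the set must have side ≥ max(width, height).
So the minimum side is max(2, 13) = 13.
Area = 13² = 169.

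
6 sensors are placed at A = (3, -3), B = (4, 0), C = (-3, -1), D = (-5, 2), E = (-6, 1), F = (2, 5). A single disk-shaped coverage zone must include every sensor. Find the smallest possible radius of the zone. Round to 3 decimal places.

The minimum enclosing circle of a finite set is fixed by two of the points (as a diameter) or three (as a circumcircle).
The minimum enclosing circle is determined by three boundary points: A, E, F.
Their circumcentre is (-27/34, 10/17) with r² = 31525/1156.
The farthest remaining point B is at distance² 26969/1156 ≤ 31525/1156.
r = √(31525/1156) ≈ 5.222.

5.222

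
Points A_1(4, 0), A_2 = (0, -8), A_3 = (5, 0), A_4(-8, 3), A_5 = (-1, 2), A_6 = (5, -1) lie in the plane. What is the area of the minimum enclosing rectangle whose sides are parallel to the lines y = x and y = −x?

In coordinates u = x + y, v = x − y the rectangle is axis-aligned; the map (x,y)→(u,v) scales areas by 2.
u-values: 4, -8, 5, -5, 1, 4; range = 5 − (-8) = 13.
v-values: 4, 8, 5, -11, -3, 6; range = 8 − (-11) = 19.
Area = (13 × 19) / 2 = 123.5.

123.5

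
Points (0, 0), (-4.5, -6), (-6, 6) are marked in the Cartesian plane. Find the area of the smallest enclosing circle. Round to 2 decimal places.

114.86

Call the three points A, B, C in the order given.
Side lengths²: AB² = 56.25, AC² = 72, BC² = 146.25.
Since BC² = 146.25 ≥ 72 + 56.25 = 128.25, the angle opposite BC is not acute, so the smallest enclosing circle has BC as diameter.
Centre = midpoint of BC = (-5.25, 0), r² = 146.25/4 = 36.5625.
Area = π·r² = π·36.5625 ≈ 114.86.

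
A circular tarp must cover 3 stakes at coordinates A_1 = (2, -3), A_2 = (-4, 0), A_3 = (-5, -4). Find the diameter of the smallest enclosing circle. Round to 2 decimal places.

7.24

Side lengths²: A_1A_2² = 45, A_1A_3² = 50, A_2A_3² = 17.
Since A_1A_3² = 50 < 45 + 17 = 62, the triangle is acute, so the smallest enclosing circle is the circumcircle.
Circumcentre = (-29/18, -49/18), r² = 2125/162.
Diameter = 2r = 2√(2125/162) ≈ 7.24.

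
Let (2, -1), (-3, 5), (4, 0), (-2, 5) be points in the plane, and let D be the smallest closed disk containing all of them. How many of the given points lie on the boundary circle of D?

The farthest pair is (-3, 5)–(4, 0) with squared distance 74. The circle on this segment as diameter has centre (0.5, 2.5) and r² = 74/4 = 18.5.
Check (2, -1): distance² to centre = 14.5 ≤ 18.5, so it lies inside.
All remaining points lie in this disk, and no smaller disk contains both endpoints, so this is the minimum enclosing circle.
The points at distance exactly r from the centre are (-3, 5), (4, 0) — 2 points.

2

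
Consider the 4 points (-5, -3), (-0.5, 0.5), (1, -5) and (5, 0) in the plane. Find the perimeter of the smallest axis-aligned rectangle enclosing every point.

Width = max x − min x = 5 − (-5) = 10.
Height = max y − min y = 0.5 − (-5) = 5.5.
Perimeter = 2(10 + 5.5) = 31.

31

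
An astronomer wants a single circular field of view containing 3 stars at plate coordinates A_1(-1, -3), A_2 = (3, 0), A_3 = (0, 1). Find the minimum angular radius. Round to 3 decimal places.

2.507

Side lengths²: A_1A_2² = 25, A_1A_3² = 17, A_2A_3² = 10.
Since A_1A_2² = 25 < 17 + 10 = 27, the triangle is acute, so the smallest enclosing circle is the circumcircle.
Circumcentre = (23/26, -35/26), r² = 2125/338.
r = √(2125/338) ≈ 2.507.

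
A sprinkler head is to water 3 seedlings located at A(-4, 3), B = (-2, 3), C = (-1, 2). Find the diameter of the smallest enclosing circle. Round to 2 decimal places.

3.16

Side lengths²: AB² = 4, AC² = 10, BC² = 2.
Since AC² = 10 ≥ 4 + 2 = 6, the angle opposite AC is not acute, so the smallest enclosing circle has AC as diameter.
Centre = midpoint of AC = (-2.5, 2.5), r² = 10/4 = 2.5.
Diameter = 2r = 2√(2.5) ≈ 3.16.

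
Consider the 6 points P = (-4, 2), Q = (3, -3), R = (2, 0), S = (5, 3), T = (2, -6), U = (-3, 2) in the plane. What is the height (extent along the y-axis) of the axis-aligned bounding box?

max y = 3, min y = -6, so height = 9.

9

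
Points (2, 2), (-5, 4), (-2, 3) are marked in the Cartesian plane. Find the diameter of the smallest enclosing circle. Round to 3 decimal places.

7.280

Call the three points A, B, C in the order given.
Side lengths²: AB² = 53, AC² = 17, BC² = 10.
Since AB² = 53 ≥ 17 + 10 = 27, the angle opposite AB is not acute, so the smallest enclosing circle has AB as diameter.
Centre = midpoint of AB = (-1.5, 3), r² = 53/4 = 13.25.
Diameter = 2r = 2√(13.25) ≈ 7.280.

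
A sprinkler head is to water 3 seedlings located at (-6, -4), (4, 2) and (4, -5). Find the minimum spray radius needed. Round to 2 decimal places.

5.86

Call the three points A, B, C in the order given.
Side lengths²: AB² = 136, AC² = 101, BC² = 49.
Since AB² = 136 < 101 + 49 = 150, the triangle is acute, so the smallest enclosing circle is the circumcircle.
Circumcentre = (-0.7, -1.5), r² = 34.34.
r = √(34.34) ≈ 5.86.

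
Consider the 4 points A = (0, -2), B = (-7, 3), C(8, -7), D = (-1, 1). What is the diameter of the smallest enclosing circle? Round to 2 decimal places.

18.03

The farthest pair is B–C with squared distance 325. The circle on this segment as diameter has centre (0.5, -2) and r² = 325/4 = 81.25.
Check A: distance² to centre = 0.25 ≤ 81.25, so it lies inside.
All remaining points lie in this disk, and no smaller disk contains both endpoints, so this is the minimum enclosing circle.
Diameter = 2r = 2√(81.25) ≈ 18.03.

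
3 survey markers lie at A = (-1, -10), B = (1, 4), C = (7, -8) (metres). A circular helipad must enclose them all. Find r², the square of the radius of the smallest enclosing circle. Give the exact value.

Side lengths²: AB² = 200, AC² = 68, BC² = 180.
Since AB² = 200 < 180 + 68 = 248, the triangle is acute, so the smallest enclosing circle is the circumcircle.
Circumcentre = (14/9, -29/9), r² = 4250/81.

4250/81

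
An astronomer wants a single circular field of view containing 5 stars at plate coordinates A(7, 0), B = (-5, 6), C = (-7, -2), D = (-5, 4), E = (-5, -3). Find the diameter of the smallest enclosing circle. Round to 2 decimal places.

14.49

By Welzl's lemma the MEC is supported by two points (diametrically opposite) or three points (on a circumcircle).
The minimum enclosing circle is determined by three boundary points: A, B, C.
Their circumcentre is (-2/9, 5/9) with r² = 4250/81.
The farthest remaining point E is at distance² 2873/81 ≤ 4250/81.
Diameter = 2r = 2√(4250/81) ≈ 14.49.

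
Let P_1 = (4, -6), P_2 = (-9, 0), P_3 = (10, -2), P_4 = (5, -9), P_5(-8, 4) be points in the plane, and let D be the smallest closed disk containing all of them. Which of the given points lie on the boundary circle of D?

P_3, P_4, P_5

The minimum enclosing circle of a finite set is fixed by two of the points (as a diameter) or three (as a circumcircle).
The minimum enclosing circle is determined by three boundary points: P_3, P_4, P_5.
Their circumcentre is (0.5, -0.5) with r² = 92.5.
The farthest remaining point P_2 is at distance² 90.5 ≤ 92.5.
The points at distance exactly r from the centre are P_3, P_4, P_5 — 3 points.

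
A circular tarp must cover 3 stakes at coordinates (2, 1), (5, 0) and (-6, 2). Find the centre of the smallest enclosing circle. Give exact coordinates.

Call the three points A, B, C in the order given.
Side lengths²: AB² = 10, AC² = 65, BC² = 125.
Since BC² = 125 ≥ 65 + 10 = 75, the angle opposite BC is not acute, so the smallest enclosing circle has BC as diameter.
Centre = midpoint of BC = (-0.5, 1), r² = 125/4 = 31.25.
Centre = (-0.5, 1).

(-0.5, 1)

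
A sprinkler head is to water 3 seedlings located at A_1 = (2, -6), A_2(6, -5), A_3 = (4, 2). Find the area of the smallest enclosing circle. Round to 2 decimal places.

Side lengths²: A_1A_2² = 17, A_1A_3² = 68, A_2A_3² = 53.
Since A_1A_3² = 68 < 53 + 17 = 70, the triangle is acute, so the smallest enclosing circle is the circumcircle.
Circumcentre = (47/15, -61/30), r² = 15317/900.
Area = π·r² = π·15317/900 ≈ 53.47.

53.47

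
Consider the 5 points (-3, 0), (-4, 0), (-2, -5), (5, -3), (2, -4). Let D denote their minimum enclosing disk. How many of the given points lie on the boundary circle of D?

By Welzl's lemma the MEC is supported by two points (diametrically opposite) or three points (on a circumcircle).
The farthest pair is (-4, 0)–(5, -3) with squared distance 90. The circle on this segment as diameter has centre (0.5, -1.5) and r² = 90/4 = 22.5.
Check (-3, 0): distance² to centre = 14.5 ≤ 22.5, so it lies inside.
All remaining points lie in this disk, and no smaller disk contains both endpoints, so this is the minimum enclosing circle.
The points at distance exactly r from the centre are (-4, 0), (5, -3) — 2 points.

2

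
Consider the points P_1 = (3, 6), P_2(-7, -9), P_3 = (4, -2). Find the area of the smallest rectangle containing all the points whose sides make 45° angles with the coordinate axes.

112.5

In coordinates u = x + y, v = x − y the rectangle is axis-aligned; the map (x,y)→(u,v) scales areas by 2.
u-values: 9, -16, 2; range = 9 − (-16) = 25.
v-values: -3, 2, 6; range = 6 − (-3) = 9.
Area = (25 × 9) / 2 = 112.5.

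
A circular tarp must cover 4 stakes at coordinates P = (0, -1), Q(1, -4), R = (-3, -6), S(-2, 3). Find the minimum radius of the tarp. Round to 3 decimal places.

A smallest enclosing disk is always determined by at most three of the input points on its boundary.
The farthest pair is R–S with squared distance 82. The circle on this segment as diameter has centre (-2.5, -1.5) and r² = 82/4 = 20.5.
Check P: distance² to centre = 6.5 ≤ 20.5, so it lies inside.
All remaining points lie in this disk, and no smaller disk contains both endpoints, so this is the minimum enclosing circle.
r = √(20.5) ≈ 4.528.

4.528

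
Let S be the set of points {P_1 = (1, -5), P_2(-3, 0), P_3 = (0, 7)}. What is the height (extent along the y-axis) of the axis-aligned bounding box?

max y = 7, min y = -5, so height = 12.

12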